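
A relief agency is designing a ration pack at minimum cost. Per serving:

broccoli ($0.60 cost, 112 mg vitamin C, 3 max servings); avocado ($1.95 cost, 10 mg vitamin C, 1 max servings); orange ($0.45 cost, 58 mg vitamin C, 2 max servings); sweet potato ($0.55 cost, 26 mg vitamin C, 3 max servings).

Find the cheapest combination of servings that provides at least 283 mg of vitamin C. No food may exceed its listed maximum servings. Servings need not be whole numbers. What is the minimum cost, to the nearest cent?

Cost per mg of vitamin C: broccoli $0.0054, orange $0.0078, sweet potato $0.0212, avocado $0.1950.
Take 2.527 servings of broccoli: +283.0 mg vitamin C for $1.52 (total $1.52, still need 0.0 mg).
Filling from the cheapest source first is optimal under one linear minimum: $1.52.

$1.52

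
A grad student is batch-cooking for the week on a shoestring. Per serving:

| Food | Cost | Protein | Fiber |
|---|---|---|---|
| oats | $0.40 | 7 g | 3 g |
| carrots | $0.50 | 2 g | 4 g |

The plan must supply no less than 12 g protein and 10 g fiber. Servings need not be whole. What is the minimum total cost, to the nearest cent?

$1.28

At the optimum either one food covers both requirements or two foods hit both targets exactly; no other combination can be cheaper.
oats only: max(12/7, 10/3) = 3.333 servings → $1.33.
carrots only: max(12/2, 10/4) = 6 servings → $3.00.
oats + carrots with both tight: 1.273 servings and 1.545 servings → $1.28.
The minimum over all feasible corners is $1.28.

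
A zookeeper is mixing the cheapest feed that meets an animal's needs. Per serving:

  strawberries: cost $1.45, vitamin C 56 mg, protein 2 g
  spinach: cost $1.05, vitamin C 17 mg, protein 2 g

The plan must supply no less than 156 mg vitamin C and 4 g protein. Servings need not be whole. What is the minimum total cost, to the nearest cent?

A basic optimal solution has at most two foods positive. Try each food alone and each pair with both targets met exactly.
strawberries only: max(156/56, 4/2) = 2.786 servings → $4.04.
spinach only: max(156/17, 4/2) = 9.176 servings → $9.64.
strawberries + spinach: the both-tight solution has a negative serving — not a feasible corner.
The minimum over all feasible corners is $4.04.

$4.04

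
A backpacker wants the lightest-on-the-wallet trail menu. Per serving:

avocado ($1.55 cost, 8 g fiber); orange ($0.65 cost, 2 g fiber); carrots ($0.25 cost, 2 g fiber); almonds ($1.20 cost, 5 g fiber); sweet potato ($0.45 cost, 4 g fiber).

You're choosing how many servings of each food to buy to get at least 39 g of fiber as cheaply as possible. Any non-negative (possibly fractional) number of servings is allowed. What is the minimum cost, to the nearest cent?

Cost per g of fiber: sweet potato $0.1125, carrots $0.1250, avocado $0.1938, almonds $0.2400, orange $0.3250.
With no serving limits, use only sweet potato: 39 g / 4 g = 9.75 servings × $0.45 = $4.39.

$4.39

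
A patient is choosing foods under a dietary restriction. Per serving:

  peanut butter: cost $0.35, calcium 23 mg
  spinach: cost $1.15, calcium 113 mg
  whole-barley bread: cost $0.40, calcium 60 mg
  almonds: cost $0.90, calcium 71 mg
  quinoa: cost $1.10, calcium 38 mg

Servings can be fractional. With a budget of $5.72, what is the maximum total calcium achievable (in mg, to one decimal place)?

858.0 mg

Calcium per dollar: whole-barley bread 150, spinach 98.26, almonds 78.89, peanut butter 65.71, quinoa 34.55.
With no serving limits, spend the whole cost allowance on whole-barley bread: $5.72 / $0.40 × 60 mg = 858.0 mg.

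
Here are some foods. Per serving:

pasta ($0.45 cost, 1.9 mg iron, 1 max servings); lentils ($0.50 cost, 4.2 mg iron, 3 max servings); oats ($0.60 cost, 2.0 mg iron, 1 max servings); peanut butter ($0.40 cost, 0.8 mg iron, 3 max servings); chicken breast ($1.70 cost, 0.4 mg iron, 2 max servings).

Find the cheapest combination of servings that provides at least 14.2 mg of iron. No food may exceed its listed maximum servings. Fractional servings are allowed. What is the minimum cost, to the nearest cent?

Cost per mg of iron: lentils $0.1190, pasta $0.2368, oats $0.3000, peanut butter $0.5000, chicken breast $4.2500.
Take 3 servings of lentils: +12.6 mg iron for $1.50 (total $1.50, still need 1.6 mg).
Take 0.8421 servings of pasta: +1.6 mg iron for $0.38 (total $1.88, still need 0.0 mg).
Greedy by cheapest-per-mg is optimal for a single linear constraint, so the minimum cost is $1.88.

$1.88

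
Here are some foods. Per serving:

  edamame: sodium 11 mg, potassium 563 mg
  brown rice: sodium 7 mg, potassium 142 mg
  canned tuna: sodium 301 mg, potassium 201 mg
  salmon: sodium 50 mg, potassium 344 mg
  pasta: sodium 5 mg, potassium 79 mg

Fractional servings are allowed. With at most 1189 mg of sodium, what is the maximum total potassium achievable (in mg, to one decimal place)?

60855.2 mg

Potassium per mg sodium: edamame 51.18, brown rice 20.29, pasta 15.8, salmon 6.88, canned tuna 0.6678.
With no serving limits, spend the whole sodium allowance on edamame: 1189 mg / 11 mg × 563 mg = 60855.2 mg.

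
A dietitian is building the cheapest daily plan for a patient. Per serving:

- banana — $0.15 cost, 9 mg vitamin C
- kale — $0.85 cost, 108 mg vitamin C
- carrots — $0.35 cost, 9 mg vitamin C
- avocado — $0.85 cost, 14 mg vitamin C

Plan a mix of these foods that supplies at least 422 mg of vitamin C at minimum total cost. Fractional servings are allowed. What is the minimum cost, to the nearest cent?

Cost per mg of vitamin C: kale $0.0079, banana $0.0167, carrots $0.0389, avocado $0.0607.
With no serving limits, use only kale: 422 mg / 108 mg = 3.907 servings × $0.85 = $3.32.

$3.32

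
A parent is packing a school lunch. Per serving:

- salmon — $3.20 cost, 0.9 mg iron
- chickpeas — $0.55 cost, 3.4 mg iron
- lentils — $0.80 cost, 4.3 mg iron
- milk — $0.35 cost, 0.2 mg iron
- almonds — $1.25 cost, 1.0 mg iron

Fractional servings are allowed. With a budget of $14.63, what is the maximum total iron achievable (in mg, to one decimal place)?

90.4 mg

Iron per dollar: chickpeas 6.182, lentils 5.375, almonds 0.8, milk 0.5714, salmon 0.2812.
With no serving limits, spend the whole cost allowance on chickpeas: $14.63 / $0.55 × 3.4 mg = 90.4 mg.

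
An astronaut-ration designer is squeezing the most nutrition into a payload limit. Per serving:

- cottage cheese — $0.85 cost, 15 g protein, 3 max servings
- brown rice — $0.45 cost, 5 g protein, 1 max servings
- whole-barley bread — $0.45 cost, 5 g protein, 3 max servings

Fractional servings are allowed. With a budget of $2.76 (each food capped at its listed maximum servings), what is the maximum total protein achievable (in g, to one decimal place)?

47.3 g

Protein per dollar: cottage cheese 17.65, brown rice 11.11, whole-barley bread 11.11.
Take 3 servings of cottage cheese: spends $2.55, +45.0 g protein (running total 45.0 g).
Take 0.4667 servings of brown rice: spends $0.21, +2.3 g protein (running total 47.3 g).
Greedy by best ratio exhausts the cost allowance optimally: 47.3 g.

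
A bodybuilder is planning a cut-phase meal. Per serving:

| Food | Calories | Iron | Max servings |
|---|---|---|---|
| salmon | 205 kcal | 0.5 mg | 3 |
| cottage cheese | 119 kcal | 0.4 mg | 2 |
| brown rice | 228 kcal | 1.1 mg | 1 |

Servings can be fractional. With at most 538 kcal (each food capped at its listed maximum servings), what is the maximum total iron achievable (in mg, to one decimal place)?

2.1 mg

Iron per kcal: brown rice 0.004825, cottage cheese 0.003361, salmon 0.002439.
Take 1 serving of brown rice: uses 228 kcal, +1.1 mg iron (running total 1.1 mg).
Take 2 servings of cottage cheese: uses 238 kcal, +0.8 mg iron (running total 1.9 mg).
Take 0.3512 servings of salmon: uses 72 kcal, +0.2 mg iron (running total 2.1 mg).
Greedy by best ratio exhausts the calories allowance optimally: 2.1 mg.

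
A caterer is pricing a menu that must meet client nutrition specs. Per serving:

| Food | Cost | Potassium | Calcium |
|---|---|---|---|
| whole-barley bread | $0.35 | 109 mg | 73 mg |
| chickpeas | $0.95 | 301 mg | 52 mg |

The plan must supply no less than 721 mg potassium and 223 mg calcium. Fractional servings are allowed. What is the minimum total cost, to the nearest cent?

The cheapest plan sits at a corner of the feasible region — with two constraints it uses at most two foods.
whole-barley bread only: max(721/109, 223/73) = 6.615 servings → $2.32.
chickpeas only: max(721/301, 223/52) = 4.288 servings → $4.07.
whole-barley bread + chickpeas with both tight: 1.817 servings and 1.737 servings → $2.29.
The minimum over all feasible corners is $2.29.

$2.29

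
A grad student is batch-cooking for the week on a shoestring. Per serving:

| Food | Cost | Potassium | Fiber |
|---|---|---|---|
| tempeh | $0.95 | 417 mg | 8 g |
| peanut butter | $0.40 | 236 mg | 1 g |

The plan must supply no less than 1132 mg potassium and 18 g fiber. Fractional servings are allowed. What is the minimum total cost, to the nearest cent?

The cheapest plan sits at a corner of the feasible region — with two constraints it uses at most two foods.
tempeh only: max(1132/417, 18/8) = 2.715 servings → $2.58.
peanut butter only: max(1132/236, 18/1) = 18 servings → $7.20.
tempeh + peanut butter with both tight: 2.118 servings and 1.054 servings → $2.43.
The minimum over all feasible corners is $2.43.

$2.43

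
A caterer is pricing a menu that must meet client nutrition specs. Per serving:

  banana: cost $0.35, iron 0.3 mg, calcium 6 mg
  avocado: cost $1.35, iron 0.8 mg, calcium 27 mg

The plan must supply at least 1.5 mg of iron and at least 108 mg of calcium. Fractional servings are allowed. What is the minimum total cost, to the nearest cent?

$5.40

banana only: max(1.5/0.3, 108/6) = 18 servings → $6.30.
avocado only: max(1.5/0.8, 108/27) = 4 servings → $5.40.
banana + avocado with both targets exact would need a negative amount; discard.
Cheapest feasible corner: $5.40.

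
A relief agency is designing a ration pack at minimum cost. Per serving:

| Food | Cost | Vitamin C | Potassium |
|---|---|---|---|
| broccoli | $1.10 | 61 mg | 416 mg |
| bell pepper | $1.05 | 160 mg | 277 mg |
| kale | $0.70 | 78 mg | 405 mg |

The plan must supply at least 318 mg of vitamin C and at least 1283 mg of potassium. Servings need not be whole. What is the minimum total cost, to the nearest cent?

With two linear requirements the optimum uses one or two foods; enumerate the corners.
broccoli only: max(318/61, 1283/416) = 5.213 servings → $5.73.
bell pepper only: max(318/160, 1283/277) = 4.632 servings → $4.86.
kale only: max(318/78, 1283/405) = 4.077 servings → $2.85.
broccoli + bell pepper with both tight: 2.36 servings and 1.088 servings → $3.74.
broccoli + kale with both targets exact would need a negative amount; discard.
bell pepper + kale with both tight: 0.6648 servings and 2.713 servings → $2.60.
Cheapest feasible corner: $2.60.

$2.60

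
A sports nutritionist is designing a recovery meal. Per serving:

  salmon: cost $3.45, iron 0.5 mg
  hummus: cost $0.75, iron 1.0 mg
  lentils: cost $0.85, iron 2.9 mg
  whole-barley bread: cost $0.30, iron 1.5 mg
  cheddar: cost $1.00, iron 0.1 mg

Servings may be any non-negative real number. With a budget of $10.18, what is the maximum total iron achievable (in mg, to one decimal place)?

50.9 mg

Iron per dollar: whole-barley bread 5, lentils 3.412, hummus 1.333, salmon 0.1449, cheddar 0.1.
With no serving limits, spend the whole cost allowance on whole-barley bread: $10.18 / $0.30 × 1.5 mg = 50.9 mg.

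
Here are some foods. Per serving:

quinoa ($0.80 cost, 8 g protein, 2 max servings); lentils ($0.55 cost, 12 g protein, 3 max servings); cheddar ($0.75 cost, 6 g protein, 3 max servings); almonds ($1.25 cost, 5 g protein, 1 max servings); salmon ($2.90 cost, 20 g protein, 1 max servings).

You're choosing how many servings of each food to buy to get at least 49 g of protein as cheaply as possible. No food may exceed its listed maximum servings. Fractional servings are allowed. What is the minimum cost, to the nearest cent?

$2.95

Cost per g of protein: lentils $0.0458, quinoa $0.1000, cheddar $0.1250, salmon $0.1450, almonds $0.2500.
Take 3 servings of lentils: +36.0 g protein for $1.65 (total $1.65, still need 13.0 g).
Take 1.625 servings of quinoa: +13.0 g protein for $1.30 (total $2.95, still need 0.0 g).
Greedy by cheapest-per-g is optimal for a single linear constraint, so the minimum cost is $2.95.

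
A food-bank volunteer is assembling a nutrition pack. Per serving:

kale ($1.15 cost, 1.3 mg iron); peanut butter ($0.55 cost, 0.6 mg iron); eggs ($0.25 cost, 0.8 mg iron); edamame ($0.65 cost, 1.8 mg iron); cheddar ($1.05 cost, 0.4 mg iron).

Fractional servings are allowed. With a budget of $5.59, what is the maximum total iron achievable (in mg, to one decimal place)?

Iron per dollar: eggs 3.2, edamame 2.769, kale 1.13, peanut butter 1.091, cheddar 0.381.
With no serving limits, spend the whole cost allowance on eggs: $5.59 / $0.25 × 0.8 mg = 17.9 mg.

17.9 mg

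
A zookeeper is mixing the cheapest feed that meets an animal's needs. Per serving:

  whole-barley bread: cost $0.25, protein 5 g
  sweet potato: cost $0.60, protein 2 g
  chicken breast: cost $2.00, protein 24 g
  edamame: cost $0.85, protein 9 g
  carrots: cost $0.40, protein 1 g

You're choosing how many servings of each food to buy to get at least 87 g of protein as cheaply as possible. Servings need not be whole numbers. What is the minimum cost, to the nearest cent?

Cost per g of protein: whole-barley bread $0.0500, chicken breast $0.0833, edamame $0.0944, sweet potato $0.3000, carrots $0.4000.
With no serving limits, use only whole-barley bread: 87 g / 5 g = 17.4 servings × $0.25 = $4.35.

$4.35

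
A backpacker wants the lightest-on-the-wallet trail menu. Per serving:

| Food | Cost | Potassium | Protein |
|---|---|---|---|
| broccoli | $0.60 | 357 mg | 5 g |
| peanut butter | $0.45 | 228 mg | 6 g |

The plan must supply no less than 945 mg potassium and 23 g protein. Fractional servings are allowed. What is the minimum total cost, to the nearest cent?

$1.82

broccoli only: max(945/357, 23/5) = 4.6 servings → $2.76.
peanut butter only: max(945/228, 23/6) = 4.145 servings → $1.87.
broccoli + peanut butter with both tight: 0.4251 servings and 3.479 servings → $1.82.
Cheapest feasible corner: $1.82.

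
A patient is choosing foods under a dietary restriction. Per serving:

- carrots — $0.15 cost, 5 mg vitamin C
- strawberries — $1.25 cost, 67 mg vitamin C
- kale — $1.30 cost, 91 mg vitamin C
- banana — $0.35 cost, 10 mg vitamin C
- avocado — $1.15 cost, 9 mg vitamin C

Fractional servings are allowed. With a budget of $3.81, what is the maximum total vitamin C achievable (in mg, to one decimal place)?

Vitamin C per dollar: kale 70, strawberries 53.6, carrots 33.33, banana 28.57, avocado 7.826.
With no serving limits, spend the whole cost allowance on kale: $3.81 / $1.30 × 91 mg = 266.7 mg.

266.7 mg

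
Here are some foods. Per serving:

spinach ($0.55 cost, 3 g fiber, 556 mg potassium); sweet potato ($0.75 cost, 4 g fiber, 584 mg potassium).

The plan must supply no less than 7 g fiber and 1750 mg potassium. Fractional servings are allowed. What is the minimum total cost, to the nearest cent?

An LP optimum is at a vertex; with two nutrient constraints at most two foods are used. Check each candidate.
spinach only: max(7/3, 1750/556) = 3.147 servings → $1.73.
sweet potato only: max(7/4, 1750/584) = 2.997 servings → $2.25.
spinach + sweet potato with both targets exact would need a negative amount; discard.
Cheapest feasible corner: $1.73.

$1.73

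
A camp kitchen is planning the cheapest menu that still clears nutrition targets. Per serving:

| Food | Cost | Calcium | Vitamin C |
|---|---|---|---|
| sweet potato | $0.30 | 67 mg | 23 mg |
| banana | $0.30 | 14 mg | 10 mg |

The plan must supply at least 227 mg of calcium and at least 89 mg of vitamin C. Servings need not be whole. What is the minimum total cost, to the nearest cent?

A basic optimal solution has at most two foods positive. Try each food alone and each pair with both targets met exactly.
sweet potato only: max(227/67, 89/23) = 3.87 servings → $1.16.
banana only: max(227/14, 89/10) = 16.21 servings → $4.86.
sweet potato + banana with both tight: 2.943 servings and 2.132 servings → $1.52.
So the least-cost plan costs $1.16.

$1.16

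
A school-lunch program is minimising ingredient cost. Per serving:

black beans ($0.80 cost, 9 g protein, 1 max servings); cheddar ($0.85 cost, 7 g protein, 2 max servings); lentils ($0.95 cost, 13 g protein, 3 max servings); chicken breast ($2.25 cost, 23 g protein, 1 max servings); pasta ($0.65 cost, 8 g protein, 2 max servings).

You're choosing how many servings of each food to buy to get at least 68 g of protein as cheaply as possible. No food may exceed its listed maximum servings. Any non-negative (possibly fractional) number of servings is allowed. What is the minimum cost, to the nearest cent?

Cost per g of protein: lentils $0.0731, pasta $0.0813, black beans $0.0889, chicken breast $0.0978, cheddar $0.1214.
Take 3 servings of lentils: +39.0 g protein for $2.85 (total $2.85, still need 29.0 g).
Take 2 servings of pasta: +16.0 g protein for $1.30 (total $4.15, still need 13.0 g).
Take 1 serving of black beans: +9.0 g protein for $0.80 (total $4.95, still need 4.0 g).
Take 0.1739 servings of chicken breast: +4.0 g protein for $0.39 (total $5.34, still need 0.0 g).
Greedy by cheapest-per-g is optimal for a single linear constraint, so the minimum cost is $5.34.

$5.34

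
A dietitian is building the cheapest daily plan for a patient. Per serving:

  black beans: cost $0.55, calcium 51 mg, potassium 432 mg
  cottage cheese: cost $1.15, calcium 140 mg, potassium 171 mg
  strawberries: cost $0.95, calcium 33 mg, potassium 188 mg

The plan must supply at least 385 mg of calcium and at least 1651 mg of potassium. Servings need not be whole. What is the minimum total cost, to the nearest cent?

At the optimum either one food covers both requirements or two foods hit both targets exactly; no other combination can be cheaper.
black beans only: max(385/51, 1651/432) = 7.549 servings → $4.15.
cottage cheese only: max(385/140, 1651/171) = 9.655 servings → $11.10.
strawberries only: max(385/33, 1651/188) = 11.67 servings → $11.08.
black beans + cottage cheese with both tight: 3.194 servings and 1.587 servings → $3.58.
black beans + strawberries: intersection lies outside the first quadrant.
cottage cheese + strawberries with both tight: 0.8656 servings and 7.995 servings → $8.59.
The minimum over all feasible corners is $3.58.

$3.58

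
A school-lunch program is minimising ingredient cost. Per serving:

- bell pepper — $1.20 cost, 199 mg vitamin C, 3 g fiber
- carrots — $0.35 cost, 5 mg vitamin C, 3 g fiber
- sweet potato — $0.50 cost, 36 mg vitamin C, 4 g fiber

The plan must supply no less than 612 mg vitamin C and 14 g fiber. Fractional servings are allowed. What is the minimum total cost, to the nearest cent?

$4.08

An LP optimum is at a vertex; with two nutrient constraints at most two foods are used. Check each candidate.
bell pepper only: max(612/199, 14/3) = 4.667 servings → $5.60.
carrots only: max(612/5, 14/3) = 122.4 servings → $42.84.
sweet potato only: max(612/36, 14/4) = 17 servings → $8.50.
bell pepper + carrots with both tight: 3.034 servings and 1.632 servings → $4.21.
bell pepper + sweet potato with both tight: 2.826 servings and 1.381 servings → $4.08.
carrots + sweet potato with both targets exact would need a negative amount; discard.
Cheapest feasible corner: $4.08.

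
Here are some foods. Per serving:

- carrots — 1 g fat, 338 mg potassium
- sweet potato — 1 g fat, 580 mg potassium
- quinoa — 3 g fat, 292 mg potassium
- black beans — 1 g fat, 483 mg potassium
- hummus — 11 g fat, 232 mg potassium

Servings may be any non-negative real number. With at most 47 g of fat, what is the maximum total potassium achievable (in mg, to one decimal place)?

Potassium per g fat: sweet potato 580, black beans 483, carrots 338, quinoa 97.33, hummus 21.09.
With no serving limits, spend the whole fat allowance on sweet potato: 47 g / 1 g × 580 mg = 27260.0 mg.

27260.0 mg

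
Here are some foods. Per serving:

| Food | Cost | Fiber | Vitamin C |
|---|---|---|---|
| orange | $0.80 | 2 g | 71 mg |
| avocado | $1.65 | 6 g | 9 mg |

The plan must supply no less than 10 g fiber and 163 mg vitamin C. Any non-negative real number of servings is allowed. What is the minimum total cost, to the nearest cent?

Check every corner: each single food scaled to meet both minima, and each pair solved so both constraints bind.
orange only: max(10/2, 163/71) = 5 servings → $4.00.
avocado only: max(10/6, 163/9) = 18.11 servings → $29.88.
orange + avocado with both tight: 2.176 servings and 0.9412 servings → $3.29.
So the least-cost plan costs $3.29.

$3.29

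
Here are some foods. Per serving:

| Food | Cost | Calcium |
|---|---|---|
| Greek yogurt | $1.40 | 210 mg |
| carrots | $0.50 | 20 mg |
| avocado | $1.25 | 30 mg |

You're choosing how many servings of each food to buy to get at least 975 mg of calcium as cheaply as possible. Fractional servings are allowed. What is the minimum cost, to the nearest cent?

Cost per mg of calcium: Greek yogurt $0.0067, carrots $0.0250, avocado $0.0417.
With no serving limits, use only Greek yogurt: 975 mg / 210 mg = 4.643 servings × $1.40 = $6.50.

$6.50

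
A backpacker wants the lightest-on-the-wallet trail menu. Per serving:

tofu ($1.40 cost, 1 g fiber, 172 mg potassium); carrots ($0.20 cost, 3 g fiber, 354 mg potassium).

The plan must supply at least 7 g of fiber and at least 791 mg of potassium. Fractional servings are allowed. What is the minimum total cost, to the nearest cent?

This is a tiny linear program; its minimum lies at a vertex of the feasible set. List the vertices and price them.
tofu only: max(7/1, 791/172) = 7 servings → $9.80.
carrots only: max(7/3, 791/354) = 2.333 servings → $0.47.
tofu + carrots: intersection lies outside the first quadrant.
The minimum over all feasible corners is $0.47.

$0.47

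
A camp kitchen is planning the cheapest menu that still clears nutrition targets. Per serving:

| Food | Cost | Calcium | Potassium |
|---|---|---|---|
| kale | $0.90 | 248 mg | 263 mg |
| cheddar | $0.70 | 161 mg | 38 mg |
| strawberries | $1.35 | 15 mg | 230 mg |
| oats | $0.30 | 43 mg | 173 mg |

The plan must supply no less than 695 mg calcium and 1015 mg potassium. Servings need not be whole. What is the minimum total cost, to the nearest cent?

$2.84

At the optimum either one food covers both requirements or two foods hit both targets exactly; no other combination can be cheaper.
kale only: max(695/248, 1015/263) = 3.859 servings → $3.47.
cheddar only: max(695/161, 1015/38) = 26.71 servings → $18.70.
strawberries only: max(695/15, 1015/230) = 46.33 servings → $62.55.
oats only: max(695/43, 1015/173) = 16.16 servings → $4.85.
kale + cheddar: the both-tight solution has a negative serving — not a feasible corner.
kale + strawberries with both tight: 2.724 servings and 1.298 servings → $4.20.
kale + oats with both tight: 2.424 servings and 2.182 servings → $2.84.
cheddar + strawberries with both tight: 3.967 servings and 3.758 servings → $7.85.
cheddar + oats with both tight: 2.921 servings and 5.225 servings → $3.61.
strawberries + oats: the both-tight solution has a negative serving — not a feasible corner.
The minimum over all feasible corners is $2.84.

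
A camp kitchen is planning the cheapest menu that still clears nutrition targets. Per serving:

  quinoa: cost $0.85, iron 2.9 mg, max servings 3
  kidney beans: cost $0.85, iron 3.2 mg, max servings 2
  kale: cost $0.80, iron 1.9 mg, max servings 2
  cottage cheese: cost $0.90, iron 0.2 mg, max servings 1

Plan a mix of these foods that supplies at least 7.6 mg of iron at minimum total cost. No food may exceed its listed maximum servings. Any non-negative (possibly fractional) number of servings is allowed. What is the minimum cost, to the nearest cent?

Cost per mg of iron: kidney beans $0.2656, quinoa $0.2931, kale $0.4211, cottage cheese $4.5000.
Take 2 servings of kidney beans: +6.4 mg iron for $1.70 (total $1.70, still need 1.2 mg).
Take 0.4138 servings of quinoa: +1.2 mg iron for $0.35 (total $2.05, still need 0.0 mg).
Greedy by cheapest-per-mg is optimal for a single linear constraint, so the minimum cost is $2.05.

$2.05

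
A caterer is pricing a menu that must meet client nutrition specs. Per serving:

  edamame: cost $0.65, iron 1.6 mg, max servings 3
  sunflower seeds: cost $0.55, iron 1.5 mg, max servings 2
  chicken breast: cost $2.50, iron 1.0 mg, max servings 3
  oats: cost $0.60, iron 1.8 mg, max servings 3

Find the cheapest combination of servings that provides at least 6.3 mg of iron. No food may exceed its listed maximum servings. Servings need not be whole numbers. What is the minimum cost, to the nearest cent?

Cost per mg of iron: oats $0.3333, sunflower seeds $0.3667, edamame $0.4062, chicken breast $2.5000.
Take 3 servings of oats: +5.4 mg iron for $1.80 (total $1.80, still need 0.9 mg).
Take 0.6 servings of sunflower seeds: +0.9 mg iron for $0.33 (total $2.13, still need 0.0 mg).
Filling from the cheapest source first is optimal under one linear minimum: $2.13.

$2.13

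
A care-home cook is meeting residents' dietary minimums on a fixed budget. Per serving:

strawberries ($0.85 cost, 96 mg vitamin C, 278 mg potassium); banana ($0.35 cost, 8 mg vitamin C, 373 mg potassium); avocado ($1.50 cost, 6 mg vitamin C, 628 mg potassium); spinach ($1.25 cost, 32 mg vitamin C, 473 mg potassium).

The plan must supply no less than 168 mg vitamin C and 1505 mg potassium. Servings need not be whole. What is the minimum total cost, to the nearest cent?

Check every corner: each single food scaled to meet both minima, and each pair solved so both constraints bind.
strawberries only: max(168/96, 1505/278) = 5.414 servings → $4.60.
banana only: max(168/8, 1505/373) = 21 servings → $7.35.
avocado only: max(168/6, 1505/628) = 28 servings → $42.00.
spinach only: max(168/32, 1505/473) = 5.25 servings → $6.56.
strawberries + banana with both tight: 1.507 servings and 2.911 servings → $2.30.
strawberries + avocado with both tight: 1.646 servings and 1.668 servings → $3.90.
strawberries + spinach with both tight: 0.8574 servings and 2.678 servings → $4.08.
banana + avocado with both targets exact would need a negative amount; discard.
banana + spinach: the both-tight solution has a negative serving — not a feasible corner.
avocado + spinach with both targets exact would need a negative amount; discard.
The minimum over all feasible corners is $2.30.

$2.30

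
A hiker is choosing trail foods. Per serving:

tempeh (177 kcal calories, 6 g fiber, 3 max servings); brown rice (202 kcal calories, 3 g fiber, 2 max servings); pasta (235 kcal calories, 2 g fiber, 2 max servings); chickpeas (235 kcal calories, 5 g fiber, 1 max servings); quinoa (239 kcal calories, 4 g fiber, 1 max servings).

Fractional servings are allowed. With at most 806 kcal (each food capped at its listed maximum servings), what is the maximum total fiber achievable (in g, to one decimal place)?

23.7 g

Fiber per kcal: tempeh 0.0339, chickpeas 0.02128, quinoa 0.01674, brown rice 0.01485, pasta 0.008511.
Take 3 servings of tempeh: uses 531 kcal, +18.0 g fiber (running total 18.0 g).
Take 1 serving of chickpeas: uses 235 kcal, +5.0 g fiber (running total 23.0 g).
Take 0.1674 servings of quinoa: uses 40 kcal, +0.7 g fiber (running total 23.7 g).
Filling greedily by fiber-per-kcal is optimal for one linear limit, giving 23.7 g.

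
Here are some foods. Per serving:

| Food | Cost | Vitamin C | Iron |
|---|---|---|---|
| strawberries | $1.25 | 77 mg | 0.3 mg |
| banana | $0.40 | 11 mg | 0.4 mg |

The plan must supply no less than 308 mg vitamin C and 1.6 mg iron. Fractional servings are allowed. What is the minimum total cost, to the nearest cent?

Minimising a linear cost over {vitamin C ≥ 308, iron ≥ 1.6, servings ≥ 0} — the optimum is at a vertex, using one or two foods.
strawberries only: max(308/77, 1.6/0.3) = 5.333 servings → $6.67.
banana only: max(308/11, 1.6/0.4) = 28 servings → $11.20.
strawberries + banana with both tight: 3.84 servings and 1.12 servings → $5.25.
The minimum over all feasible corners is $5.25.

$5.25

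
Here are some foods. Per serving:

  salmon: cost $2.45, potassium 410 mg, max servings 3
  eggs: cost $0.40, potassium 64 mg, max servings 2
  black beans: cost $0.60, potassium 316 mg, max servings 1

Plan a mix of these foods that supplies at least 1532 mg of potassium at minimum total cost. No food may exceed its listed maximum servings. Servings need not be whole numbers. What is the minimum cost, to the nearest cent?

$7.87

Cost per mg of potassium: black beans $0.0019, salmon $0.0060, eggs $0.0063.
Take 1 serving of black beans: +316.0 mg potassium for $0.60 (total $0.60, still need 1216.0 mg).
Take 2.966 servings of salmon: +1216.0 mg potassium for $7.27 (total $7.87, still need 0.0 mg).
Greedy by cheapest-per-mg is optimal for a single linear constraint, so the minimum cost is $7.87.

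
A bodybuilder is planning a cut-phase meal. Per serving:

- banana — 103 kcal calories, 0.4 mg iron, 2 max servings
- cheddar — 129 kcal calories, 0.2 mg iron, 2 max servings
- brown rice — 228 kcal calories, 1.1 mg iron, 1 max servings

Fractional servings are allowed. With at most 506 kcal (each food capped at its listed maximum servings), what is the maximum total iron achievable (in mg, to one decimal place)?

Iron per kcal: brown rice 0.004825, banana 0.003883, cheddar 0.00155.
Take 1 serving of brown rice: uses 228 kcal, +1.1 mg iron (running total 1.1 mg).
Take 2 servings of banana: uses 206 kcal, +0.8 mg iron (running total 1.9 mg).
Take 0.5581 servings of cheddar: uses 72 kcal, +0.1 mg iron (running total 2.0 mg).
Filling greedily by iron-per-kcal is optimal for one linear limit, giving 2.0 mg.

2.0 mg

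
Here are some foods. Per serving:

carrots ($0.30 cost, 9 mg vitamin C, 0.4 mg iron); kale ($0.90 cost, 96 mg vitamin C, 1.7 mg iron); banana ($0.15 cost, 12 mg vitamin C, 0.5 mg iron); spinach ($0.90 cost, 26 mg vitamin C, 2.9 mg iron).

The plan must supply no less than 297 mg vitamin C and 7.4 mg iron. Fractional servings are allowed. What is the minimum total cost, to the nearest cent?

$3.06

carrots only: max(297/9, 7.4/0.4) = 33 servings → $9.90.
kale only: max(297/96, 7.4/1.7) = 4.353 servings → $3.92.
banana only: max(297/12, 7.4/0.5) = 24.75 servings → $3.71.
spinach only: max(297/26, 7.4/2.9) = 11.42 servings → $10.28.
carrots + kale with both tight: 8.896 servings and 2.26 servings → $4.70.
carrots + banana: intersection lies outside the first quadrant.
carrots + spinach: the both-tight solution has a negative serving — not a feasible corner.
kale + banana with both tight: 2.163 servings and 7.446 servings → $3.06.
kale + spinach with both tight: 2.856 servings and 0.8775 servings → $3.36.
banana + spinach with both targets exact would need a negative amount; discard.
So the least-cost plan costs $3.06.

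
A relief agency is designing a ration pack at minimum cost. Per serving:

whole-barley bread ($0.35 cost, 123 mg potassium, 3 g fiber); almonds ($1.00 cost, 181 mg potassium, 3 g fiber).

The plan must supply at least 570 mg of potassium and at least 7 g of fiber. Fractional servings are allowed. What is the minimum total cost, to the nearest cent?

$1.62

The cheapest plan sits at a corner of the feasible region — with two constraints it uses at most two foods.
whole-barley bread only: max(570/123, 7/3) = 4.634 servings → $1.62.
almonds only: max(570/181, 7/3) = 3.149 servings → $3.15.
whole-barley bread + almonds: intersection lies outside the first quadrant.
So the least-cost plan costs $1.62.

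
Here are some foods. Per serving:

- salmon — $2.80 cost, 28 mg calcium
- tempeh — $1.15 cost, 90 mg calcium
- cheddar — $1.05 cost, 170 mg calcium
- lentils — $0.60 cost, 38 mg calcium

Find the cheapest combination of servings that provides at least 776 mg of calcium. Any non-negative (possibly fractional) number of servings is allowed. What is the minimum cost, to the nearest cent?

Cost per mg of calcium: cheddar $0.0062, tempeh $0.0128, lentils $0.0158, salmon $0.1000.
With no serving limits, use only cheddar: 776 mg / 170 mg = 4.565 servings × $1.05 = $4.79.

$4.79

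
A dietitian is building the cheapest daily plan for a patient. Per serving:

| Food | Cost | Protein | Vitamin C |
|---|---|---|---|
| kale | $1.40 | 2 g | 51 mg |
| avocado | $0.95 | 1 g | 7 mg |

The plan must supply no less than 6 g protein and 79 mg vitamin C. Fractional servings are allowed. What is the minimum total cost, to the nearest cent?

$4.20

Two binding constraints pin down two serving amounts, so the optimal mix uses at most two foods. The candidates are each food alone (scaled to the tighter of protein/vitamin C) and each pair with both constraints tight.
kale only: max(6/2, 79/51) = 3 servings → $4.20.
avocado only: max(6/1, 79/7) = 11.29 servings → $10.72.
kale + avocado with both tight: 1 serving and 4 servings → $5.20.
Cheapest feasible corner: $4.20.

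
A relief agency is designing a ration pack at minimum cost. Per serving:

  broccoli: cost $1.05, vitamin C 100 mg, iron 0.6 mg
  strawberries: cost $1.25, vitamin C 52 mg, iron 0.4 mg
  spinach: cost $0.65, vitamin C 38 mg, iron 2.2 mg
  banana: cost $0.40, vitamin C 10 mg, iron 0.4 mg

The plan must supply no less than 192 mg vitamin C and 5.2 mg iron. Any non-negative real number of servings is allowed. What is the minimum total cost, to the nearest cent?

At the optimum either one food covers both requirements or two foods hit both targets exactly; no other combination can be cheaper.
broccoli only: max(192/100, 5.2/0.6) = 8.667 servings → $9.10.
strawberries only: max(192/52, 5.2/0.4) = 13 servings → $16.25.
spinach only: max(192/38, 5.2/2.2) = 5.053 servings → $3.28.
banana only: max(192/10, 5.2/0.4) = 19.2 servings → $7.68.
broccoli + strawberries: the both-tight solution has a negative serving — not a feasible corner.
broccoli + spinach with both tight: 1.14 servings and 2.053 servings → $2.53.
broccoli + banana with both tight: 0.7294 servings and 11.91 servings → $5.53.
strawberries + spinach with both tight: 2.266 servings and 1.952 servings → $4.10.
strawberries + banana with both tight: 1.476 servings and 11.52 servings → $6.45.
spinach + banana: the both-tight solution has a negative serving — not a feasible corner.
The minimum over all feasible corners is $2.53.

$2.53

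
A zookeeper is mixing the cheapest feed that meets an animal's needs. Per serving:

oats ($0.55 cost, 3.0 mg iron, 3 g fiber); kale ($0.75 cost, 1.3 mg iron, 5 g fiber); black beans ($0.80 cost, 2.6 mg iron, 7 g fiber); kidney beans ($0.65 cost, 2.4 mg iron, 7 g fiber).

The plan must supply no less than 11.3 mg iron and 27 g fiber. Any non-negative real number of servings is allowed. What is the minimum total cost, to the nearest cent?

oats only: max(11.3/3.0, 27/3) = 9 servings → $4.95.
kale only: max(11.3/1.3, 27/5) = 8.692 servings → $6.52.
black beans only: max(11.3/2.6, 27/7) = 4.346 servings → $3.48.
kidney beans only: max(11.3/2.4, 27/7) = 4.708 servings → $3.06.
oats + kale with both tight: 1.928 servings and 4.243 servings → $4.24.
oats + black beans with both tight: 0.6742 servings and 3.568 servings → $3.23.
oats + kidney beans with both tight: 1.036 servings and 3.413 servings → $2.79.
kale + black beans with both targets exact would need a negative amount; discard.
kale + kidney beans: intersection lies outside the first quadrant.
black beans + kidney beans: intersection lies outside the first quadrant.
Cheapest feasible corner: $2.79.

$2.79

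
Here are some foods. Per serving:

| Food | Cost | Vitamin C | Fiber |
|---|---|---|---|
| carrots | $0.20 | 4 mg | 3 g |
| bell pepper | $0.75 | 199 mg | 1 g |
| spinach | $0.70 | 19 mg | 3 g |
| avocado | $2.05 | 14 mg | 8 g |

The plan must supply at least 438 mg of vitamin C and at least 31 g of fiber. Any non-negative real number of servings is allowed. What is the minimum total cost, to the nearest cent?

$3.44

Check every corner: each single food scaled to meet both minima, and each pair solved so both constraints bind.
carrots only: max(438/4, 31/3) = 109.5 servings → $21.90.
bell pepper only: max(438/199, 31/1) = 31 servings → $23.25.
spinach only: max(438/19, 31/3) = 23.05 servings → $16.14.
avocado only: max(438/14, 31/8) = 31.29 servings → $64.14.
carrots + bell pepper with both tight: 9.664 servings and 2.007 servings → $3.44.
carrots + spinach with both targets exact would need a negative amount; discard.
carrots + avocado: the both-tight solution has a negative serving — not a feasible corner.
bell pepper + spinach with both tight: 1.254 servings and 9.915 servings → $7.88.
bell pepper + avocado with both tight: 1.946 servings and 3.632 servings → $8.90.
spinach + avocado: the both-tight solution has a negative serving — not a feasible corner.
So the least-cost plan costs $3.44.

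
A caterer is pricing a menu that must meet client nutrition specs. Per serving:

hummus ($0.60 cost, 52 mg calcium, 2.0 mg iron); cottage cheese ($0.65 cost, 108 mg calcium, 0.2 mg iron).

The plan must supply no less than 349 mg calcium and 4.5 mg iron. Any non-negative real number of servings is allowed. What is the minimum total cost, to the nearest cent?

$2.68

At the optimum either one food covers both requirements or two foods hit both targets exactly; no other combination can be cheaper.
hummus only: max(349/52, 4.5/2.0) = 6.712 servings → $4.03.
cottage cheese only: max(349/108, 4.5/0.2) = 22.5 servings → $14.62.
hummus + cottage cheese with both tight: 2.024 servings and 2.257 servings → $2.68.
So the least-cost plan costs $2.68.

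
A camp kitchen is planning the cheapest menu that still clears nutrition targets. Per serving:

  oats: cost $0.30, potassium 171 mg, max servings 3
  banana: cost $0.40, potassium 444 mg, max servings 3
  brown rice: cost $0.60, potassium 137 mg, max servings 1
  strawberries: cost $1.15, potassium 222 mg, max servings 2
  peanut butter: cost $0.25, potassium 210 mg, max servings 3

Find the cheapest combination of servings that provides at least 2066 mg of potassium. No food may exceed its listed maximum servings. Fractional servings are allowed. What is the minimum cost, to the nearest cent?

Cost per mg of potassium: banana $0.0009, peanut butter $0.0012, oats $0.0018, brown rice $0.0044, strawberries $0.0052.
Take 3 servings of banana: +1332.0 mg potassium for $1.20 (total $1.20, still need 734.0 mg).
Take 3 servings of peanut butter: +630.0 mg potassium for $0.75 (total $1.95, still need 104.0 mg).
Take 0.6082 servings of oats: +104.0 mg potassium for $0.18 (total $2.13, still need 0.0 mg).
Greedy by cheapest-per-mg is optimal for a single linear constraint, so the minimum cost is $2.13.

$2.13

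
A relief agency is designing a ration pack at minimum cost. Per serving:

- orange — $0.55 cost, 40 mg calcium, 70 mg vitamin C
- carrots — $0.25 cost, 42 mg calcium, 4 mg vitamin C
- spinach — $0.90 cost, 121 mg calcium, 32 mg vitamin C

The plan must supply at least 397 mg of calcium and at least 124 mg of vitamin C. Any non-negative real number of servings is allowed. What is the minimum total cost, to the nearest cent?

$2.77

The cheapest plan sits at a corner of the feasible region — with two constraints it uses at most two foods.
orange only: max(397/40, 124/70) = 9.925 servings → $5.46.
carrots only: max(397/42, 124/4) = 31 servings → $7.75.
spinach only: max(397/121, 124/32) = 3.875 servings → $3.49.
orange + carrots with both tight: 1.302 servings and 8.212 servings → $2.77.
orange + spinach with both tight: 0.3199 servings and 3.175 servings → $3.03.
carrots + spinach: the both-tight solution has a negative serving — not a feasible corner.
So the least-cost plan costs $2.77.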